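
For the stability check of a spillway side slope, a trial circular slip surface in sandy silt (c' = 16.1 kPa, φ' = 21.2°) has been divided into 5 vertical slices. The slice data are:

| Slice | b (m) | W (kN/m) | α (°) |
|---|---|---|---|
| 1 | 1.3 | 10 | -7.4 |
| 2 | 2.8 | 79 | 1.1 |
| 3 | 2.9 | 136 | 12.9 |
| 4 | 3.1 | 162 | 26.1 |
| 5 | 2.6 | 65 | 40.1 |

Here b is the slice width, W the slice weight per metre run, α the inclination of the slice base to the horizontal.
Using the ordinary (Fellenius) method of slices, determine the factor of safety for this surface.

Ordinary method of slices: FS = Σ[c'·Δl_i + (W_i cosα_i)·tanφ'] / Σ W_i sinα_i, with Δl_i = b_i / cosα_i.
Slice 1: Δl = 1.3/cos(-7.4°) = 1.311 m; N'_1 = 10·cos(-7.4°) = 9.9; c'Δl = 21.11; W sinα = -1.3
Slice 2: Δl = 2.8/cos1.1° = 2.801 m; N'_2 = 79·cos1.1° = 79.0; c'Δl = 45.09; W sinα = 1.5
Slice 3: Δl = 2.9/cos12.9° = 2.975 m; N'_3 = 136·cos12.9° = 132.6; c'Δl = 47.90; W sinα = 30.4
Slice 4: Δl = 3.1/cos26.1° = 3.452 m; N'_4 = 162·cos26.1° = 145.5; c'Δl = 55.58; W sinα = 71.3
Slice 5: Δl = 2.6/cos40.1° = 3.399 m; N'_5 = 65·cos40.1° = 49.7; c'Δl = 54.72; W sinα = 41.9
Σc'Δl = 224.4 kN/m; ΣN' = 416.7 kN/m; ΣW sinα = 143.7 kN/m
Resisting = 224.4 + 416.7·tan21.2° = 224.4 + 161.6 = 386.0 kN/m
FS = 386.0 / 143.7 = 2.686

FS = 2.69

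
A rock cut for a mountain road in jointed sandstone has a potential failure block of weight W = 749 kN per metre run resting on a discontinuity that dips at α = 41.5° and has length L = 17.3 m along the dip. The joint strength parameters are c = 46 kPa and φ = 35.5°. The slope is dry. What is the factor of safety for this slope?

Resolving the block weight along and normal to the plane and applying the Mohr–Coulomb strength on the joint:
N' = W cosα = 749·cos41.5° = 561.0 kN/m
Driving force T = W sinα = 749·sin41.5° = 496.3 kN/m
Resisting force R = c·L + N'·tanφ = 46·17.3 + 561.0·tan35.5° = 795.8 + 400.1 = 1195.9 kN/m
FS = R / T = 1195.9 / 496.3 = 2.410

FS = 2.41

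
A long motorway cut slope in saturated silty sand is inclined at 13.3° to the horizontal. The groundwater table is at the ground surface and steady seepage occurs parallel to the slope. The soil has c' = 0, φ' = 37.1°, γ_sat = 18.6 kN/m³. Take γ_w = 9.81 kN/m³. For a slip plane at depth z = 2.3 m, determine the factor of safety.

With seepage parallel to the slope and the water table at the surface, the effective normal stress on the slip plane uses the buoyant unit weight γ' = γ_sat − γ_w while the driving shear stress uses γ_sat:
FS = [c' + γ' z cos²β tanφ'] / [γ_sat z sinβ cosβ]
(For c' = 0 this reduces to FS = (γ'/γ_sat)·tanφ'/tanβ.)
γ' = 18.6 − 9.81 = 8.79 kN/m³
Numerator = 0.0 + 8.79·2.3·cos²13.3°·tan37.1° = 0.0 + 8.79·2.3·0.9471·0.7563 = 14.481 kPa
Denominator = 18.6·2.3·sin13.3°·cos13.3° = 18.6·2.3·0.2300·0.9732 = 9.578 kPa
FS = 14.481 / 9.578 = 1.512

FS = 1.51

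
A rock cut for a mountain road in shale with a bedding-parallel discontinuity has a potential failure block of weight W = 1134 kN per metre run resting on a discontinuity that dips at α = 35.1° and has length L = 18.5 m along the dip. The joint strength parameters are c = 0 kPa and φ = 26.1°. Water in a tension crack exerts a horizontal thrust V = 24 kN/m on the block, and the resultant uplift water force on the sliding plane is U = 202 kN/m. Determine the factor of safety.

FS = 0.52

Resolving the block weight along and normal to the plane and applying the Mohr–Coulomb strength on the joint:
N' = W cosα − U − V sinα = 1134·cos35.1° − 202 − 24·sin35.1° = 712.0 kN/m
Driving force T = W sinα + V cosα = 1134·sin35.1° + 24·cos35.1° = 671.7 kN/m
Resisting force R = c·L + N'·tanφ = 0·18.5 + 712.0·tan26.1° = 0.0 + 348.8 = 348.8 kN/m
FS = R / T = 348.8 / 671.7 = 0.519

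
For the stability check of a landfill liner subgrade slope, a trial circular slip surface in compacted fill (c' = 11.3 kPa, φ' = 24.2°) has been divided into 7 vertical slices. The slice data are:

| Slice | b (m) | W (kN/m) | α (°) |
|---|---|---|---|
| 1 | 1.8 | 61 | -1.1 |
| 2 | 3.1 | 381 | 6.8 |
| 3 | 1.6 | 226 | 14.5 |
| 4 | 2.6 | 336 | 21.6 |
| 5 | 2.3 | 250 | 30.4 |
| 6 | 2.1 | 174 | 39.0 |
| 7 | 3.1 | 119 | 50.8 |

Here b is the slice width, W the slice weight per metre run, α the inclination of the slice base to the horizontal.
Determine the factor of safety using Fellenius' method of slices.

FS = 1.54

Ordinary method of slices: FS = Σ[c'·Δl_i + (W_i cosα_i)·tanφ'] / Σ W_i sinα_i, with Δl_i = b_i / cosα_i.
Slice 1: Δl = 1.8/cos(-1.1°) = 1.800 m; N'_1 = 61·cos(-1.1°) = 61.0; c'Δl = 20.34; W sinα = -1.2
Slice 2: Δl = 3.1/cos6.8° = 3.122 m; N'_2 = 381·cos6.8° = 378.3; c'Δl = 35.28; W sinα = 45.1
Slice 3: Δl = 1.6/cos14.5° = 1.653 m; N'_3 = 226·cos14.5° = 218.8; c'Δl = 18.67; W sinα = 56.6
Slice 4: Δl = 2.6/cos21.6° = 2.796 m; N'_4 = 336·cos21.6° = 312.4; c'Δl = 31.60; W sinα = 123.7
Slice 5: Δl = 2.3/cos30.4° = 2.667 m; N'_5 = 250·cos30.4° = 215.6; c'Δl = 30.13; W sinα = 126.5
Slice 6: Δl = 2.1/cos39.0° = 2.702 m; N'_6 = 174·cos39.0° = 135.2; c'Δl = 30.53; W sinα = 109.5
Slice 7: Δl = 3.1/cos50.8° = 4.905 m; N'_7 = 119·cos50.8° = 75.2; c'Δl = 55.42; W sinα = 92.2
Σc'Δl = 222.0 kN/m; ΣN' = 1396.6 kN/m; ΣW sinα = 552.4 kN/m
Resisting = 222.0 + 1396.6·tan24.2° = 222.0 + 627.6 = 849.6 kN/m
FS = 849.6 / 552.4 = 1.538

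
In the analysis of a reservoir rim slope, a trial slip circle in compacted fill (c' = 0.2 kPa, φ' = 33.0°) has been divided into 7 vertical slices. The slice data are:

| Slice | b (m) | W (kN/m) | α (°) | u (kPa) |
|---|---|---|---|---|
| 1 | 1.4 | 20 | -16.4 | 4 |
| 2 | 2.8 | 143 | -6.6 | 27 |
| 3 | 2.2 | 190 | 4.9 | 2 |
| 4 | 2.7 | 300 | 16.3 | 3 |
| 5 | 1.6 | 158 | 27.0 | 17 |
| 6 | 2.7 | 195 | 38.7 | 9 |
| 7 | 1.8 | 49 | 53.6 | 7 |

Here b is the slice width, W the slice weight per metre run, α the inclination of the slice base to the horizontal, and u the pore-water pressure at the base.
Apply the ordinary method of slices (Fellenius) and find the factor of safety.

FS = 1.64

Ordinary method of slices: FS = Σ[c'·Δl_i + (W_i cosα_i − u_i·Δl_i)·tanφ'] / Σ W_i sinα_i, with Δl_i = b_i / cosα_i.
Slice 1: Δl = 1.4/cos(-16.4°) = 1.459 m; N'_1 = 20·cos(-16.4°) − 4·1.459 = 13.3; c'Δl = 0.29; W sinα = -5.6
Slice 2: Δl = 2.8/cos(-6.6°) = 2.819 m; N'_2 = 143·cos(-6.6°) − 27·2.819 = 65.9; c'Δl = 0.56; W sinα = -16.4
Slice 3: Δl = 2.2/cos4.9° = 2.208 m; N'_3 = 190·cos4.9° − 2·2.208 = 184.9; c'Δl = 0.44; W sinα = 16.2
Slice 4: Δl = 2.7/cos16.3° = 2.813 m; N'_4 = 300·cos16.3° − 3·2.813 = 279.5; c'Δl = 0.56; W sinα = 84.2
Slice 5: Δl = 1.6/cos27.0° = 1.796 m; N'_5 = 158·cos27.0° − 17·1.796 = 110.3; c'Δl = 0.36; W sinα = 71.7
Slice 6: Δl = 2.7/cos38.7° = 3.460 m; N'_6 = 195·cos38.7° − 9·3.460 = 121.0; c'Δl = 0.69; W sinα = 121.9
Slice 7: Δl = 1.8/cos53.6° = 3.033 m; N'_7 = 49·cos53.6° − 7·3.033 = 7.8; c'Δl = 0.61; W sinα = 39.4
Σc'Δl = 3.5 kN/m; ΣN' = 782.8 kN/m; ΣW sinα = 311.4 kN/m
Resisting = 3.5 + 782.8·tan33.0° = 3.5 + 508.4 = 511.9 kN/m
FS = 511.9 / 311.4 = 1.644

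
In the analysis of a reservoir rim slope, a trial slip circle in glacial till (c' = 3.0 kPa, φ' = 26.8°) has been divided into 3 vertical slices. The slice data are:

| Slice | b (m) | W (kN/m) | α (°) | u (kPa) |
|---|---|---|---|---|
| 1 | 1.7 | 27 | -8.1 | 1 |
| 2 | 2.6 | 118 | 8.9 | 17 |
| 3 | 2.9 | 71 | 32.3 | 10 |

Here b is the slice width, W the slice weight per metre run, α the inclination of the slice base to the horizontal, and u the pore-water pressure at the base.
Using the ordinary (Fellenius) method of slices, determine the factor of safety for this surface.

Ordinary method of slices: FS = Σ[c'·Δl_i + (W_i cosα_i − u_i·Δl_i)·tanφ'] / Σ W_i sinα_i, with Δl_i = b_i / cosα_i.
Slice 1: Δl = 1.7/cos(-8.1°) = 1.717 m; N'_1 = 27·cos(-8.1°) − 1·1.717 = 25.0; c'Δl = 5.15; W sinα = -3.8
Slice 2: Δl = 2.6/cos8.9° = 2.632 m; N'_2 = 118·cos8.9° − 17·2.632 = 71.8; c'Δl = 7.90; W sinα = 18.3
Slice 3: Δl = 2.9/cos32.3° = 3.431 m; N'_3 = 71·cos32.3° − 10·3.431 = 25.7; c'Δl = 10.29; W sinα = 37.9
Σc'Δl = 23.3 kN/m; ΣN' = 122.6 kN/m; ΣW sinα = 52.4 kN/m
Resisting = 23.3 + 122.6·tan26.8° = 23.3 + 61.9 = 85.2 kN/m
FS = 85.2 / 52.4 = 1.627

FS = 1.63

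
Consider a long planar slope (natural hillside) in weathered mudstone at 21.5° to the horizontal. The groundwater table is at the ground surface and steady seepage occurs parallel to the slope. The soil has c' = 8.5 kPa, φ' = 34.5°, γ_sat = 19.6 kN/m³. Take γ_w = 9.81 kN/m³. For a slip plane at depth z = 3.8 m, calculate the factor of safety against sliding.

With seepage parallel to the slope and the water table at the surface, the effective normal stress on the slip plane uses the buoyant unit weight γ' = γ_sat − γ_w while the driving shear stress uses γ_sat:
FS = [c' + γ' z cos²β tanφ'] / [γ_sat z sinβ cosβ]
γ' = 19.6 − 9.81 = 9.79 kN/m³
Numerator = 8.5 + 9.79·3.8·cos²21.5°·tan34.5° = 8.5 + 9.79·3.8·0.8657·0.6873 = 30.634 kPa
Denominator = 19.6·3.8·sin21.5°·cos21.5° = 19.6·3.8·0.3665·0.9304 = 25.398 kPa
FS = 30.634 / 25.398 = 1.206

FS = 1.21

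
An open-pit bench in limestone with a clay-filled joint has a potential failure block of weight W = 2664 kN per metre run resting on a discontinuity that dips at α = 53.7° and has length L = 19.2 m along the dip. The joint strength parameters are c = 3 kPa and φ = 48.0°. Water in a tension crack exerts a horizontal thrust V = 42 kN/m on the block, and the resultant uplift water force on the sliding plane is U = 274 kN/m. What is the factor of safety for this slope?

Resolving the block weight along and normal to the plane and applying the Mohr–Coulomb strength on the joint:
N' = W cosα − U − V sinα = 2664·cos53.7° − 274 − 42·sin53.7° = 1269.3 kN/m
Driving force T = W sinα + V cosα = 2664·sin53.7° + 42·cos53.7° = 2171.9 kN/m
Resisting force R = c·L + N'·tanφ = 3·19.2 + 1269.3·tan48.0° = 57.6 + 1409.7 = 1467.3 kN/m
FS = R / T = 1467.3 / 2171.9 = 0.676

FS = 0.68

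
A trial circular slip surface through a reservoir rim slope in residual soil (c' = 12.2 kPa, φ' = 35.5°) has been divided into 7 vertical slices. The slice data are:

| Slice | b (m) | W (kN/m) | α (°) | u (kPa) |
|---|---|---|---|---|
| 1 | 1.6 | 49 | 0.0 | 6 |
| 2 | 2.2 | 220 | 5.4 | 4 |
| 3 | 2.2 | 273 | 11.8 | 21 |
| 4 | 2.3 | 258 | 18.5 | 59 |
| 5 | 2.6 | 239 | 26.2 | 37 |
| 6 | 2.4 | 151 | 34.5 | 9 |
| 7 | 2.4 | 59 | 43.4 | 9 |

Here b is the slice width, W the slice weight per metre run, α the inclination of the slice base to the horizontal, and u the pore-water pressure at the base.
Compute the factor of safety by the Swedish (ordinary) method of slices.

Ordinary method of slices: FS = Σ[c'·Δl_i + (W_i cosα_i − u_i·Δl_i)·tanφ'] / Σ W_i sinα_i, with Δl_i = b_i / cosα_i.
Slice 1: Δl = 1.6/cos0.0° = 1.600 m; N'_1 = 49·cos0.0° − 6·1.600 = 39.4; c'Δl = 19.52; W sinα = 0.0
Slice 2: Δl = 2.2/cos5.4° = 2.210 m; N'_2 = 220·cos5.4° − 4·2.210 = 210.2; c'Δl = 26.96; W sinα = 20.7
Slice 3: Δl = 2.2/cos11.8° = 2.247 m; N'_3 = 273·cos11.8° − 21·2.247 = 220.0; c'Δl = 27.42; W sinα = 55.8
Slice 4: Δl = 2.3/cos18.5° = 2.425 m; N'_4 = 258·cos18.5° − 59·2.425 = 101.6; c'Δl = 29.59; W sinα = 81.9
Slice 5: Δl = 2.6/cos26.2° = 2.898 m; N'_5 = 239·cos26.2° − 37·2.898 = 107.2; c'Δl = 35.35; W sinα = 105.5
Slice 6: Δl = 2.4/cos34.5° = 2.912 m; N'_6 = 151·cos34.5° − 9·2.912 = 98.2; c'Δl = 35.53; W sinα = 85.5
Slice 7: Δl = 2.4/cos43.4° = 3.303 m; N'_7 = 59·cos43.4° − 9·3.303 = 13.1; c'Δl = 40.30; W sinα = 40.5
Σc'Δl = 214.7 kN/m; ΣN' = 789.8 kN/m; ΣW sinα = 390.0 kN/m
Resisting = 214.7 + 789.8·tan35.5° = 214.7 + 563.4 = 778.0 kN/m
FS = 778.0 / 390.0 = 1.995

FS = 2.00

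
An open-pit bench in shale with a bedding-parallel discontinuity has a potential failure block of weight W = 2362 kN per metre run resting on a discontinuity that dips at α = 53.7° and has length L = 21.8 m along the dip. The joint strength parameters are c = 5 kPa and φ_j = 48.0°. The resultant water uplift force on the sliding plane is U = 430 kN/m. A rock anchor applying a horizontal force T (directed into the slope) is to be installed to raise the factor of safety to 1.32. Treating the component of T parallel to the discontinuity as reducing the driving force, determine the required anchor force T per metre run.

T = 792 kN/m

Resolving forces along and normal to the sliding plane, with the horizontal anchor force T adding T·sinα to the effective normal force and T·cosα acting up the plane against the driving force:
FS = [cL + (W cosα − U + T sinα) tanφ_j] / [W sinα − T cosα]
Without the anchor: N' = 968.3 kN/m, driving T_d = 1903.6 kN/m, resisting R = 5·21.8 + 968.3·tan48.0° = 1184.4 kN/m, FS = 0.62.
Setting FS = 1.32 and solving for T:
1.32·(1903.6 − T cos53.7°) = 1184.4 + T sin53.7°·tan48.0°
T·(sin53.7°·tan48.0° + 1.32·cos53.7°) = 1.32·1903.6 − 1184.4
T·(0.8059·1.1106 + 1.32·0.5920) = 2512.8 − 1184.4 = 1328.3
T·1.6765 = 1328.3
T = 792.3 kN/m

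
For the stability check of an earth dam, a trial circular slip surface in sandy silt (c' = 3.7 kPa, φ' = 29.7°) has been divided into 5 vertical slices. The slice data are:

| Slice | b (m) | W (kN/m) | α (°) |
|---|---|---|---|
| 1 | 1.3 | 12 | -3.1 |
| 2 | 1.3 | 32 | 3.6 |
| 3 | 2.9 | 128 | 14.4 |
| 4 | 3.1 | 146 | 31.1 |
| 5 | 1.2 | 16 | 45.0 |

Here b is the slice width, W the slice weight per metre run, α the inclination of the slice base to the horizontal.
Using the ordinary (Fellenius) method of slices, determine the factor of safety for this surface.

Ordinary method of slices: FS = Σ[c'·Δl_i + (W_i cosα_i)·tanφ'] / Σ W_i sinα_i, with Δl_i = b_i / cosα_i.
Slice 1: Δl = 1.3/cos(-3.1°) = 1.302 m; N'_1 = 12·cos(-3.1°) = 12.0; c'Δl = 4.82; W sinα = -0.6
Slice 2: Δl = 1.3/cos3.6° = 1.303 m; N'_2 = 32·cos3.6° = 31.9; c'Δl = 4.82; W sinα = 2.0
Slice 3: Δl = 2.9/cos14.4° = 2.994 m; N'_3 = 128·cos14.4° = 124.0; c'Δl = 11.08; W sinα = 31.8
Slice 4: Δl = 3.1/cos31.1° = 3.620 m; N'_4 = 146·cos31.1° = 125.0; c'Δl = 13.40; W sinα = 75.4
Slice 5: Δl = 1.2/cos45.0° = 1.697 m; N'_5 = 16·cos45.0° = 11.3; c'Δl = 6.28; W sinα = 11.3
Σc'Δl = 40.4 kN/m; ΣN' = 304.2 kN/m; ΣW sinα = 119.9 kN/m
Resisting = 40.4 + 304.2·tan29.7° = 40.4 + 173.5 = 213.9 kN/m
FS = 213.9 / 119.9 = 1.784

FS = 1.78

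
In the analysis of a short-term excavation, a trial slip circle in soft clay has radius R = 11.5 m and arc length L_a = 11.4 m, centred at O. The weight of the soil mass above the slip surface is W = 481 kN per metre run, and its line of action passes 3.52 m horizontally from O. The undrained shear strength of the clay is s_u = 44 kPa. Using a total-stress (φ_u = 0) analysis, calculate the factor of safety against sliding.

Taking moments about the centre O, the resisting moment is provided by the undrained shear strength acting along the arc:
M_R = s_u·L_a·R = 44·11.40·11.5 = 5768.4 kN·m/m
M_D = W·d = 481·3.52 = 1693.1 kN·m/m
FS = M_R / M_D = 5768.4 / 1693.1 = 3.407

FS = 3.41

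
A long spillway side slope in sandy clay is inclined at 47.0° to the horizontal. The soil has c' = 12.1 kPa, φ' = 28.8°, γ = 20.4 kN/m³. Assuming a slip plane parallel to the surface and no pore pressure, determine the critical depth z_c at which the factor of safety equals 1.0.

Setting FS = 1.00 in FS = [c' + γz cos²β tanφ'] / [γz sinβ cosβ] and solving for z:
z = c' / [γ cosβ (FS·sinβ − cosβ·tanφ')]
  = 12.1 / [20.4·cos47.0°·(1.00·sin47.0° − cos47.0°·tan28.8°)]
  = 12.1 / [20.4·0.6820·(1.00·0.7314 − 0.6820·0.5498)]
  = 12.1 / 4.9588 = 2.440 m

z_c = 2.44 m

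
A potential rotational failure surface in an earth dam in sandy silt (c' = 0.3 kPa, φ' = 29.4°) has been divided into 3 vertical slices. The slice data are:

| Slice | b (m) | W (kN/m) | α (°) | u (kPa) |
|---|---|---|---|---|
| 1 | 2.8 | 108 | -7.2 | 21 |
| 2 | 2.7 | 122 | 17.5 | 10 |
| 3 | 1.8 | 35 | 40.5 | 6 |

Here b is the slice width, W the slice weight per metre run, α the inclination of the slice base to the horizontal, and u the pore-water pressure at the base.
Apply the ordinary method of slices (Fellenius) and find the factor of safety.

FS = 1.87

Ordinary method of slices: FS = Σ[c'·Δl_i + (W_i cosα_i − u_i·Δl_i)·tanφ'] / Σ W_i sinα_i, with Δl_i = b_i / cosα_i.
Slice 1: Δl = 2.8/cos(-7.2°) = 2.822 m; N'_1 = 108·cos(-7.2°) − 21·2.822 = 47.9; c'Δl = 0.85; W sinα = -13.5
Slice 2: Δl = 2.7/cos17.5° = 2.831 m; N'_2 = 122·cos17.5° − 10·2.831 = 88.0; c'Δl = 0.85; W sinα = 36.7
Slice 3: Δl = 1.8/cos40.5° = 2.367 m; N'_3 = 35·cos40.5° − 6·2.367 = 12.4; c'Δl = 0.71; W sinα = 22.7
Σc'Δl = 2.4 kN/m; ΣN' = 148.3 kN/m; ΣW sinα = 45.9 kN/m
Resisting = 2.4 + 148.3·tan29.4° = 2.4 + 83.6 = 86.0 kN/m
FS = 86.0 / 45.9 = 1.874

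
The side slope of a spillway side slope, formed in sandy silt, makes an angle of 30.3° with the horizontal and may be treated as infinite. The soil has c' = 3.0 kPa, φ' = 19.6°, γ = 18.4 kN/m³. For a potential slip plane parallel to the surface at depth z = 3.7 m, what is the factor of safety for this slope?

For an infinite slope with a slip plane parallel to the surface (no pore pressure): FS = [c' + γz cos²β tanφ'] / [γz sinβ cosβ].
γz = 18.4·3.7 = 68.08 kN/m²
Numerator = 3.0 + 68.08·cos²30.3°·tan19.6° = 3.0 + 68.08·0.7455·0.3561 = 21.071 kPa
Denominator = 68.08·sin30.3°·cos30.3° = 68.08·0.5045·0.8634 = 29.656 kPa
FS = 21.071 / 29.656 = 0.711

FS = 0.71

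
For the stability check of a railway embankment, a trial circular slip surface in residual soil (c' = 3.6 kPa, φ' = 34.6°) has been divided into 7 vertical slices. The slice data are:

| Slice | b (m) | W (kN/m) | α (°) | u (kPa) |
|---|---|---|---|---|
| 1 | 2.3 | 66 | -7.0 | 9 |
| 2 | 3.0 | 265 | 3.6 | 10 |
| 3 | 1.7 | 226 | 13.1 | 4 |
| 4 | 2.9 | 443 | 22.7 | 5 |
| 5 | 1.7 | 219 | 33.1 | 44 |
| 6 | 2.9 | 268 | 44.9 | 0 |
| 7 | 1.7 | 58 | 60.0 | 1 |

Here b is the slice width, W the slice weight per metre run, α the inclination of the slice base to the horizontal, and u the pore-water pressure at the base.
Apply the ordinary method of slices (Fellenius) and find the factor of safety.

Ordinary method of slices: FS = Σ[c'·Δl_i + (W_i cosα_i − u_i·Δl_i)·tanφ'] / Σ W_i sinα_i, with Δl_i = b_i / cosα_i.
Slice 1: Δl = 2.3/cos(-7.0°) = 2.317 m; N'_1 = 66·cos(-7.0°) − 9·2.317 = 44.7; c'Δl = 8.34; W sinα = -8.0
Slice 2: Δl = 3.0/cos3.6° = 3.006 m; N'_2 = 265·cos3.6° − 10·3.006 = 234.4; c'Δl = 10.82; W sinα = 16.6
Slice 3: Δl = 1.7/cos13.1° = 1.745 m; N'_3 = 226·cos13.1° − 4·1.745 = 213.1; c'Δl = 6.28; W sinα = 51.2
Slice 4: Δl = 2.9/cos22.7° = 3.144 m; N'_4 = 443·cos22.7° − 5·3.144 = 393.0; c'Δl = 11.32; W sinα = 171.0
Slice 5: Δl = 1.7/cos33.1° = 2.029 m; N'_5 = 219·cos33.1° − 44·2.029 = 94.2; c'Δl = 7.31; W sinα = 119.6
Slice 6: Δl = 2.9/cos44.9° = 4.094 m; N'_6 = 268·cos44.9° − 0·4.094 = 189.8; c'Δl = 14.74; W sinα = 189.2
Slice 7: Δl = 1.7/cos60.0° = 3.400 m; N'_7 = 58·cos60.0° − 1·3.400 = 25.6; c'Δl = 12.24; W sinα = 50.2
Σc'Δl = 71.0 kN/m; ΣN' = 1194.8 kN/m; ΣW sinα = 589.8 kN/m
Resisting = 71.0 + 1194.8·tan34.6° = 71.0 + 824.2 = 895.3 kN/m
FS = 895.3 / 589.8 = 1.518

FS = 1.52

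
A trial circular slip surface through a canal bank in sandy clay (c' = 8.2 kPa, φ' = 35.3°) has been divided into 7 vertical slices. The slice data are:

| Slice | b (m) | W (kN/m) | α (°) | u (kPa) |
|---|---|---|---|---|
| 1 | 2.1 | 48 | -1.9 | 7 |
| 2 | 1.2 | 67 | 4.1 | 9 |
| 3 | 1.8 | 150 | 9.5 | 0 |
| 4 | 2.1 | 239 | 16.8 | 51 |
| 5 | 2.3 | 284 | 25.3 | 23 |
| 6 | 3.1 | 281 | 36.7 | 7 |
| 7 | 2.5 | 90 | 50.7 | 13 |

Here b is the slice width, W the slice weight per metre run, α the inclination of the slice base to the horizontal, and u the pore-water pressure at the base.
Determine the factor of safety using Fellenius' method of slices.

Ordinary method of slices: FS = Σ[c'·Δl_i + (W_i cosα_i − u_i·Δl_i)·tanφ'] / Σ W_i sinα_i, with Δl_i = b_i / cosα_i.
Slice 1: Δl = 2.1/cos(-1.9°) = 2.101 m; N'_1 = 48·cos(-1.9°) − 7·2.101 = 33.3; c'Δl = 17.23; W sinα = -1.6
Slice 2: Δl = 1.2/cos4.1° = 1.203 m; N'_2 = 67·cos4.1° − 9·1.203 = 56.0; c'Δl = 9.87; W sinα = 4.8
Slice 3: Δl = 1.8/cos9.5° = 1.825 m; N'_3 = 150·cos9.5° − 0·1.825 = 147.9; c'Δl = 14.97; W sinα = 24.8
Slice 4: Δl = 2.1/cos16.8° = 2.194 m; N'_4 = 239·cos16.8° − 51·2.194 = 116.9; c'Δl = 17.99; W sinα = 69.1
Slice 5: Δl = 2.3/cos25.3° = 2.544 m; N'_5 = 284·cos25.3° − 23·2.544 = 198.2; c'Δl = 20.86; W sinα = 121.4
Slice 6: Δl = 3.1/cos36.7° = 3.866 m; N'_6 = 281·cos36.7° − 7·3.866 = 198.2; c'Δl = 31.70; W sinα = 167.9
Slice 7: Δl = 2.5/cos50.7° = 3.947 m; N'_7 = 90·cos50.7° − 13·3.947 = 5.7; c'Δl = 32.37; W sinα = 69.6
Σc'Δl = 145.0 kN/m; ΣN' = 756.3 kN/m; ΣW sinα = 456.0 kN/m
Resisting = 145.0 + 756.3·tan35.3° = 145.0 + 535.5 = 680.5 kN/m
FS = 680.5 / 456.0 = 1.492

FS = 1.49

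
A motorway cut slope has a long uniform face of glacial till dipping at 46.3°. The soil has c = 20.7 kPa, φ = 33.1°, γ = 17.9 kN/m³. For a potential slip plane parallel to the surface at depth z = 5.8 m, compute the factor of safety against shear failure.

For an infinite slope with a slip plane parallel to the surface (no pore pressure): FS = [c + γz cos²β tanφ] / [γz sinβ cosβ].
γz = 17.9·5.8 = 103.82 kN/m²
Numerator = 20.7 + 103.82·cos²46.3°·tan33.1° = 20.7 + 103.82·0.4773·0.6519 = 53.005 kPa
Denominator = 103.82·sin46.3°·cos46.3° = 103.82·0.7230·0.6909 = 51.857 kPa
FS = 53.005 / 51.857 = 1.022

FS = 1.02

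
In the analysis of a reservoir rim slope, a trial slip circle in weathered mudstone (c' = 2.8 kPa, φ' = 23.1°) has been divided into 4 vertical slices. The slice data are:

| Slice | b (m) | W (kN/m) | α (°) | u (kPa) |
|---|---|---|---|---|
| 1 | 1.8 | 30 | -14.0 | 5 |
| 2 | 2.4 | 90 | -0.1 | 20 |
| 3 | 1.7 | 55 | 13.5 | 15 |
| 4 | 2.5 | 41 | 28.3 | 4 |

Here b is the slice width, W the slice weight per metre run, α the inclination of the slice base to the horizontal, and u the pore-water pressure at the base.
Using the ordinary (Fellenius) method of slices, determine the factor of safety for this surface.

FS = 2.95

Ordinary method of slices: FS = Σ[c'·Δl_i + (W_i cosα_i − u_i·Δl_i)·tanφ'] / Σ W_i sinα_i, with Δl_i = b_i / cosα_i.
Slice 1: Δl = 1.8/cos(-14.0°) = 1.855 m; N'_1 = 30·cos(-14.0°) − 5·1.855 = 19.8; c'Δl = 5.19; W sinα = -7.3
Slice 2: Δl = 2.4/cos(-0.1°) = 2.400 m; N'_2 = 90·cos(-0.1°) − 20·2.400 = 42.0; c'Δl = 6.72; W sinα = -0.2
Slice 3: Δl = 1.7/cos13.5° = 1.748 m; N'_3 = 55·cos13.5° − 15·1.748 = 27.3; c'Δl = 4.90; W sinα = 12.8
Slice 4: Δl = 2.5/cos28.3° = 2.839 m; N'_4 = 41·cos28.3° − 4·2.839 = 24.7; c'Δl = 7.95; W sinα = 19.4
Σc'Δl = 24.8 kN/m; ΣN' = 113.8 kN/m; ΣW sinα = 24.9 kN/m
Resisting = 24.8 + 113.8·tan23.1° = 24.8 + 48.6 = 73.3 kN/m
FS = 73.3 / 24.9 = 2.949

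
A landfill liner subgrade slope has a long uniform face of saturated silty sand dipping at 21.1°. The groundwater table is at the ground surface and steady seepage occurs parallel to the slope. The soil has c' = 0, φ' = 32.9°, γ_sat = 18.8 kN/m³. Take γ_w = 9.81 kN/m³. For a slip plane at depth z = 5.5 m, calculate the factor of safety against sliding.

With seepage parallel to the slope and the water table at the surface, the effective normal stress on the slip plane uses the buoyant unit weight γ' = γ_sat − γ_w while the driving shear stress uses γ_sat:
FS = [c' + γ' z cos²β tanφ'] / [γ_sat z sinβ cosβ]
(For c' = 0 this reduces to FS = (γ'/γ_sat)·tanφ'/tanβ.)
γ' = 18.8 − 9.81 = 8.99 kN/m³
Numerator = 0.0 + 8.99·5.5·cos²21.1°·tan32.9° = 0.0 + 8.99·5.5·0.8704·0.6469 = 27.842 kPa
Denominator = 18.8·5.5·sin21.1°·cos21.1° = 18.8·5.5·0.3600·0.9330 = 34.728 kPa
FS = 27.842 / 34.728 = 0.802

FS = 0.80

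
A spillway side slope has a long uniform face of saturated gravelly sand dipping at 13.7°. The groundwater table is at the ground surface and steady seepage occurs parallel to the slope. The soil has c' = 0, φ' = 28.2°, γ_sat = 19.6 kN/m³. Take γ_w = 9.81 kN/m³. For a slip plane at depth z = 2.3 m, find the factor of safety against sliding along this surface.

With seepage parallel to the slope and the water table at the surface, the effective normal stress on the slip plane uses the buoyant unit weight γ' = γ_sat − γ_w while the driving shear stress uses γ_sat:
FS = [c' + γ' z cos²β tanφ'] / [γ_sat z sinβ cosβ]
(For c' = 0 this reduces to FS = (γ'/γ_sat)·tanφ'/tanβ.)
γ' = 19.6 − 9.81 = 9.79 kN/m³
Numerator = 0.0 + 9.79·2.3·cos²13.7°·tan28.2° = 0.0 + 9.79·2.3·0.9439·0.5362 = 11.396 kPa
Denominator = 19.6·2.3·sin13.7°·cos13.7° = 19.6·2.3·0.2368·0.9715 = 10.373 kPa
FS = 11.396 / 10.373 = 1.099

FS = 1.10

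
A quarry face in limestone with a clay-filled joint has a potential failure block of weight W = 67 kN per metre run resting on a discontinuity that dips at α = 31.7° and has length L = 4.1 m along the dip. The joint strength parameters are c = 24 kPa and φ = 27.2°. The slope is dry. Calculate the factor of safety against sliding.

Resolving the block weight along and normal to the plane and applying the Mohr–Coulomb strength on the joint:
N' = W cosα = 67·cos31.7° = 57.0 kN/m
Driving force T = W sinα = 67·sin31.7° = 35.2 kN/m
Resisting force R = c·L + N'·tanφ = 24·4.1 + 57.0·tan27.2° = 98.4 + 29.3 = 127.7 kN/m
FS = R / T = 127.7 / 35.2 = 3.627

FS = 3.63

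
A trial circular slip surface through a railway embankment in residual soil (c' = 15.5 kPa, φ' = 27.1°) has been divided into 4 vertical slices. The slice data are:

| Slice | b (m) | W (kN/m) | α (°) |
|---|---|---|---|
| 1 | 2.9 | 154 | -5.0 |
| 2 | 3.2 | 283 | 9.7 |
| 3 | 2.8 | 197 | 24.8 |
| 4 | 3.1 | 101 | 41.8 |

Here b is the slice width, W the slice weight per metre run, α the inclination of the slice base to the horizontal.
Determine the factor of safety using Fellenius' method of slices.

Ordinary method of slices: FS = Σ[c'·Δl_i + (W_i cosα_i)·tanφ'] / Σ W_i sinα_i, with Δl_i = b_i / cosα_i.
Slice 1: Δl = 2.9/cos(-5.0°) = 2.911 m; N'_1 = 154·cos(-5.0°) = 153.4; c'Δl = 45.12; W sinα = -13.4
Slice 2: Δl = 3.2/cos9.7° = 3.246 m; N'_2 = 283·cos9.7° = 279.0; c'Δl = 50.32; W sinα = 47.7
Slice 3: Δl = 2.8/cos24.8° = 3.084 m; N'_3 = 197·cos24.8° = 178.8; c'Δl = 47.81; W sinα = 82.6
Slice 4: Δl = 3.1/cos41.8° = 4.158 m; N'_4 = 101·cos41.8° = 75.3; c'Δl = 64.46; W sinα = 67.3
Σc'Δl = 207.7 kN/m; ΣN' = 686.5 kN/m; ΣW sinα = 184.2 kN/m
Resisting = 207.7 + 686.5·tan27.1° = 207.7 + 351.3 = 559.0 kN/m
FS = 559.0 / 184.2 = 3.035

FS = 3.03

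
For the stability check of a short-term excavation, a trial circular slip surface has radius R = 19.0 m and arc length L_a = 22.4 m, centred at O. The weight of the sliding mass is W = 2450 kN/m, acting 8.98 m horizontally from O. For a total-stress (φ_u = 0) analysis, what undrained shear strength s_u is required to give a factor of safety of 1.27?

s_u = 65.7 kPa

FS = s_u·L_a·R / (W·d), so s_u = FS·W·d / (L_a·R).
s_u = 1.27·2450·8.98 / (22.40·19.0) = 27941.3 / 425.60 = 65.65 kPa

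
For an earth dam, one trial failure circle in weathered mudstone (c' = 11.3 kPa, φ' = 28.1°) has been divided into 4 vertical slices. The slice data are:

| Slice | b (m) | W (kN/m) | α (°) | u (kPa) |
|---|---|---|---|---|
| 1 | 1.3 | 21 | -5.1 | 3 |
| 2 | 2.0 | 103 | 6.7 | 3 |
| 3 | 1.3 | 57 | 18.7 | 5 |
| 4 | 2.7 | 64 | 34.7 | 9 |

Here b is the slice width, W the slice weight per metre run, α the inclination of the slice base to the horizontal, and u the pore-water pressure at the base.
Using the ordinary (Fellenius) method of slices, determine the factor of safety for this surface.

Ordinary method of slices: FS = Σ[c'·Δl_i + (W_i cosα_i − u_i·Δl_i)·tanφ'] / Σ W_i sinα_i, with Δl_i = b_i / cosα_i.
Slice 1: Δl = 1.3/cos(-5.1°) = 1.305 m; N'_1 = 21·cos(-5.1°) − 3·1.305 = 17.0; c'Δl = 14.75; W sinα = -1.9
Slice 2: Δl = 2.0/cos6.7° = 2.014 m; N'_2 = 103·cos6.7° − 3·2.014 = 96.3; c'Δl = 22.76; W sinα = 12.0
Slice 3: Δl = 1.3/cos18.7° = 1.372 m; N'_3 = 57·cos18.7° − 5·1.372 = 47.1; c'Δl = 15.51; W sinα = 18.3
Slice 4: Δl = 2.7/cos34.7° = 3.284 m; N'_4 = 64·cos34.7° − 9·3.284 = 23.1; c'Δl = 37.11; W sinα = 36.4
Σc'Δl = 90.1 kN/m; ΣN' = 183.4 kN/m; ΣW sinα = 64.9 kN/m
Resisting = 90.1 + 183.4·tan28.1° = 90.1 + 98.0 = 188.1 kN/m
FS = 188.1 / 64.9 = 2.900

FS = 2.90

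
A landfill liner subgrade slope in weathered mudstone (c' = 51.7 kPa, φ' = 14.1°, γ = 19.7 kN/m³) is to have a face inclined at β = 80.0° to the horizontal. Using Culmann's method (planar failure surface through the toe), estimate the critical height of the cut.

Culmann's analysis gives the critical failure plane at α_cr = (β + φ')/2 = (80.0 + 14.1)/2 = 47.0°, and the critical height
H_c = (4c'/γ) · sinβ cosφ' / [1 − cos(β − φ')]
    = (4·51.7/19.7) · sin80.0°·cos14.1° / [1 − cos(65.9°)]
    = 10.497 · 0.9848·0.9699 / [1 − 0.4083]
    = 10.497 · 0.9551 / 0.5917
    = 16.95 m

H_c = 16.95 m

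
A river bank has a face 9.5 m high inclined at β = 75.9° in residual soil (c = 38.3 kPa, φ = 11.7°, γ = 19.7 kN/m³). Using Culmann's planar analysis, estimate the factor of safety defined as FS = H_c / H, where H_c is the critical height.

FS = 1.38

H_c = (4c/γ) · sinβ cosφ / [1 − cos(β − φ)]
    = (4·38.3/19.7) · sin75.9°·cos11.7° / [1 − cos64.2°]
    = 7.777 · 0.9497 / 0.5648 = 13.08 m
FS = H_c / H = 13.08 / 9.5 = 1.377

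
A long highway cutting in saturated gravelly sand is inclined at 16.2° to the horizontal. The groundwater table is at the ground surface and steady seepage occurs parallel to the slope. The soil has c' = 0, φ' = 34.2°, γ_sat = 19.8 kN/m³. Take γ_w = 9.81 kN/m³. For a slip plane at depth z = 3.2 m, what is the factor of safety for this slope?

FS = 1.18

With seepage parallel to the slope and the water table at the surface, the effective normal stress on the slip plane uses the buoyant unit weight γ' = γ_sat − γ_w while the driving shear stress uses γ_sat:
FS = [c' + γ' z cos²β tanφ'] / [γ_sat z sinβ cosβ]
(For c' = 0 this reduces to FS = (γ'/γ_sat)·tanφ'/tanβ.)
γ' = 19.8 − 9.81 = 9.99 kN/m³
Numerator = 0.0 + 9.99·3.2·cos²16.2°·tan34.2° = 0.0 + 9.99·3.2·0.9222·0.6796 = 20.034 kPa
Denominator = 19.8·3.2·sin16.2°·cos16.2° = 19.8·3.2·0.2790·0.9603 = 16.975 kPa
FS = 20.034 / 16.975 = 1.180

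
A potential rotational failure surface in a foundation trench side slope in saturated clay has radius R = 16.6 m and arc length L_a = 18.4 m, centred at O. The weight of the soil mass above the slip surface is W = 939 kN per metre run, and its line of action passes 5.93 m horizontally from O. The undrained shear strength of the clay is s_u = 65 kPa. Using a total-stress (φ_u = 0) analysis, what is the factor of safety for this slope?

Taking moments about the centre O, the resisting moment is provided by the undrained shear strength acting along the arc:
M_R = s_u·L_a·R = 65·18.40·16.6 = 19853.6 kN·m/m
M_D = W·d = 939·5.93 = 5568.3 kN·m/m
FS = M_R / M_D = 19853.6 / 5568.3 = 3.565

FS = 3.57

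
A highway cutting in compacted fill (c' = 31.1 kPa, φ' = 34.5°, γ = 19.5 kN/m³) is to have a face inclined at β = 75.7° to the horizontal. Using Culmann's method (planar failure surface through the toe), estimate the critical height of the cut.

H_c = 20.58 m

Culmann's analysis gives the critical failure plane at α_cr = (β + φ')/2 = (75.7 + 34.5)/2 = 55.1°, and the critical height
H_c = (4c'/γ) · sinβ cosφ' / [1 − cos(β − φ')]
    = (4·31.1/19.5) · sin75.7°·cos34.5° / [1 − cos(41.2°)]
    = 6.379 · 0.9690·0.8241 / [1 − 0.7524]
    = 6.379 · 0.7986 / 0.2476
    = 20.58 m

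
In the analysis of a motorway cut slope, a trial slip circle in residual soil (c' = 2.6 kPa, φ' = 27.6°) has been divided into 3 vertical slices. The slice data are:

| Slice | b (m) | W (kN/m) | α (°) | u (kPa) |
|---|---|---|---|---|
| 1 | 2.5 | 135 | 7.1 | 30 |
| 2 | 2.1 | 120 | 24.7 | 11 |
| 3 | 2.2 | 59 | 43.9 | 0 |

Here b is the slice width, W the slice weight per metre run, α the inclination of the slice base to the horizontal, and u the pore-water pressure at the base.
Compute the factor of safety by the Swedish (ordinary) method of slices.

Ordinary method of slices: FS = Σ[c'·Δl_i + (W_i cosα_i − u_i·Δl_i)·tanφ'] / Σ W_i sinα_i, with Δl_i = b_i / cosα_i.
Slice 1: Δl = 2.5/cos7.1° = 2.519 m; N'_1 = 135·cos7.1° − 30·2.519 = 58.4; c'Δl = 6.55; W sinα = 16.7
Slice 2: Δl = 2.1/cos24.7° = 2.311 m; N'_2 = 120·cos24.7° − 11·2.311 = 83.6; c'Δl = 6.01; W sinα = 50.1
Slice 3: Δl = 2.2/cos43.9° = 3.053 m; N'_3 = 59·cos43.9° − 0·3.053 = 42.5; c'Δl = 7.94; W sinα = 40.9
Σc'Δl = 20.5 kN/m; ΣN' = 184.5 kN/m; ΣW sinα = 107.7 kN/m
Resisting = 20.5 + 184.5·tan27.6° = 20.5 + 96.5 = 116.9 kN/m
FS = 116.9 / 107.7 = 1.085

FS = 1.09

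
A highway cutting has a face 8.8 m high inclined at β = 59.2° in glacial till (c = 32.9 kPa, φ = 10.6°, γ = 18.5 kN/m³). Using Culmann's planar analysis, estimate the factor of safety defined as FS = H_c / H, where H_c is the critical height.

H_c = (4c/γ) · sinβ cosφ / [1 − cos(β − φ)]
    = (4·32.9/18.5) · sin59.2°·cos10.6° / [1 − cos48.6°]
    = 7.114 · 0.8443 / 0.3387 = 17.73 m
FS = H_c / H = 17.73 / 8.8 = 2.015

FS = 2.02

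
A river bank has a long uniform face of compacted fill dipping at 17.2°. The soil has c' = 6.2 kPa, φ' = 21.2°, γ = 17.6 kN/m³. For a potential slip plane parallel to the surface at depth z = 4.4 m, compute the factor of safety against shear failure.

FS = 1.54

For an infinite slope with a slip plane parallel to the surface (no pore pressure): FS = [c' + γz cos²β tanφ'] / [γz sinβ cosβ].
γz = 17.6·4.4 = 77.44 kN/m²
Numerator = 6.2 + 77.44·cos²17.2°·tan21.2° = 6.2 + 77.44·0.9126·0.3879 = 33.610 kPa
Denominator = 77.44·sin17.2°·cos17.2° = 77.44·0.2957·0.9553 = 21.876 kPa
FS = 33.610 / 21.876 = 1.536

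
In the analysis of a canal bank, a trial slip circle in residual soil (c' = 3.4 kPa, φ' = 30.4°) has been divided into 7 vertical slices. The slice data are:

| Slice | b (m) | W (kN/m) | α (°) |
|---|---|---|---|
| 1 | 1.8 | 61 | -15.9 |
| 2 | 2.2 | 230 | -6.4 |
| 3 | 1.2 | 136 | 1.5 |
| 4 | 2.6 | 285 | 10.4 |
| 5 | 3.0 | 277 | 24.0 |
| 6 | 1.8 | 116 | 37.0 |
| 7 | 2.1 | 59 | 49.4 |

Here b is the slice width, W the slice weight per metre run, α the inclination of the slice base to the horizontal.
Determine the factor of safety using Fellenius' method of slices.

Ordinary method of slices: FS = Σ[c'·Δl_i + (W_i cosα_i)·tanφ'] / Σ W_i sinα_i, with Δl_i = b_i / cosα_i.
Slice 1: Δl = 1.8/cos(-15.9°) = 1.872 m; N'_1 = 61·cos(-15.9°) = 58.7; c'Δl = 6.36; W sinα = -16.7
Slice 2: Δl = 2.2/cos(-6.4°) = 2.214 m; N'_2 = 230·cos(-6.4°) = 228.6; c'Δl = 7.53; W sinα = -25.6
Slice 3: Δl = 1.2/cos1.5° = 1.200 m; N'_3 = 136·cos1.5° = 136.0; c'Δl = 4.08; W sinα = 3.6
Slice 4: Δl = 2.6/cos10.4° = 2.643 m; N'_4 = 285·cos10.4° = 280.3; c'Δl = 8.99; W sinα = 51.4
Slice 5: Δl = 3.0/cos24.0° = 3.284 m; N'_5 = 277·cos24.0° = 253.1; c'Δl = 11.17; W sinα = 112.7
Slice 6: Δl = 1.8/cos37.0° = 2.254 m; N'_6 = 116·cos37.0° = 92.6; c'Δl = 7.66; W sinα = 69.8
Slice 7: Δl = 2.1/cos49.4° = 3.227 m; N'_7 = 59·cos49.4° = 38.4; c'Δl = 10.97; W sinα = 44.8
Σc'Δl = 56.8 kN/m; ΣN' = 1087.6 kN/m; ΣW sinα = 239.9 kN/m
Resisting = 56.8 + 1087.6·tan30.4° = 56.8 + 638.1 = 694.8 kN/m
FS = 694.8 / 239.9 = 2.896

FS = 2.90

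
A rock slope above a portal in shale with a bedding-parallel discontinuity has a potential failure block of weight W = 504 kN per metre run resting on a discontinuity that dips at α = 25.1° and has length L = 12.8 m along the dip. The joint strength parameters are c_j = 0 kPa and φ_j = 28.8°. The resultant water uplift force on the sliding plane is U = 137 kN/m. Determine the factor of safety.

Resolving the block weight along and normal to the plane and applying the Mohr–Coulomb strength on the joint:
N' = W cosα − U = 504·cos25.1° − 137 = 319.4 kN/m
Driving force T = W sinα = 504·sin25.1° = 213.8 kN/m
Resisting force R = c_j·L + N'·tanφ_j = 0·12.8 + 319.4·tan28.8° = 0.0 + 175.6 = 175.6 kN/m
FS = R / T = 175.6 / 213.8 = 0.821

FS = 0.82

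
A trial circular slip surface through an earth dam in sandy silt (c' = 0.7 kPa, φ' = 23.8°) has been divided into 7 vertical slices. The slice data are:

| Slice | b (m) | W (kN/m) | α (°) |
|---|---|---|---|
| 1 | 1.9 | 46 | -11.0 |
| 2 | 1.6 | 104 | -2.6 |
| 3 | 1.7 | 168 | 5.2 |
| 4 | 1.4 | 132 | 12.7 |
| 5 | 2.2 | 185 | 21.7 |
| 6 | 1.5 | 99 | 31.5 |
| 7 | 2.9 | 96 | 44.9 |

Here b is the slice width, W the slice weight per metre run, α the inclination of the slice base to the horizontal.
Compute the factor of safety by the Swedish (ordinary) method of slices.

FS = 1.60

Ordinary method of slices: FS = Σ[c'·Δl_i + (W_i cosα_i)·tanφ'] / Σ W_i sinα_i, with Δl_i = b_i / cosα_i.
Slice 1: Δl = 1.9/cos(-11.0°) = 1.936 m; N'_1 = 46·cos(-11.0°) = 45.2; c'Δl = 1.35; W sinα = -8.8
Slice 2: Δl = 1.6/cos(-2.6°) = 1.602 m; N'_2 = 104·cos(-2.6°) = 103.9; c'Δl = 1.12; W sinα = -4.7
Slice 3: Δl = 1.7/cos5.2° = 1.707 m; N'_3 = 168·cos5.2° = 167.3; c'Δl = 1.19; W sinα = 15.2
Slice 4: Δl = 1.4/cos12.7° = 1.435 m; N'_4 = 132·cos12.7° = 128.8; c'Δl = 1.00; W sinα = 29.0
Slice 5: Δl = 2.2/cos21.7° = 2.368 m; N'_5 = 185·cos21.7° = 171.9; c'Δl = 1.66; W sinα = 68.4
Slice 6: Δl = 1.5/cos31.5° = 1.759 m; N'_6 = 99·cos31.5° = 84.4; c'Δl = 1.23; W sinα = 51.7
Slice 7: Δl = 2.9/cos44.9° = 4.094 m; N'_7 = 96·cos44.9° = 68.0; c'Δl = 2.87; W sinα = 67.8
Σc'Δl = 10.4 kN/m; ΣN' = 769.4 kN/m; ΣW sinα = 218.6 kN/m
Resisting = 10.4 + 769.4·tan23.8° = 10.4 + 339.4 = 349.8 kN/m
FS = 349.8 / 218.6 = 1.600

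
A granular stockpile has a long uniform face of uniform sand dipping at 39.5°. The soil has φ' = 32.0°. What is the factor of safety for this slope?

FS = 0.76

For a dry cohesionless infinite slope the factor of safety is FS = tanφ' / tanβ.
FS = tan32.0° / tan39.5° = 0.6249 / 0.8243 = 0.758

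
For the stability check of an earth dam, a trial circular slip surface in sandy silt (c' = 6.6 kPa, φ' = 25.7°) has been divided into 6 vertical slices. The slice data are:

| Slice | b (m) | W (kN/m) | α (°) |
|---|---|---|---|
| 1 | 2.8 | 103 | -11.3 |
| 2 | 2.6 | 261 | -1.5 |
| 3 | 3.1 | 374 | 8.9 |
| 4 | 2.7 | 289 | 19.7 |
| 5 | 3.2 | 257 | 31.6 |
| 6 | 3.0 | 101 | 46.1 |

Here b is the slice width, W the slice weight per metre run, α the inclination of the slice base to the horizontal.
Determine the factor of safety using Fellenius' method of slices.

Ordinary method of slices: FS = Σ[c'·Δl_i + (W_i cosα_i)·tanφ'] / Σ W_i sinα_i, with Δl_i = b_i / cosα_i.
Slice 1: Δl = 2.8/cos(-11.3°) = 2.855 m; N'_1 = 103·cos(-11.3°) = 101.0; c'Δl = 18.85; W sinα = -20.2
Slice 2: Δl = 2.6/cos(-1.5°) = 2.601 m; N'_2 = 261·cos(-1.5°) = 260.9; c'Δl = 17.17; W sinα = -6.8
Slice 3: Δl = 3.1/cos8.9° = 3.138 m; N'_3 = 374·cos8.9° = 369.5; c'Δl = 20.71; W sinα = 57.9
Slice 4: Δl = 2.7/cos19.7° = 2.868 m; N'_4 = 289·cos19.7° = 272.1; c'Δl = 18.93; W sinα = 97.4
Slice 5: Δl = 3.2/cos31.6° = 3.757 m; N'_5 = 257·cos31.6° = 218.9; c'Δl = 24.80; W sinα = 134.7
Slice 6: Δl = 3.0/cos46.1° = 4.326 m; N'_6 = 101·cos46.1° = 70.0; c'Δl = 28.55; W sinα = 72.8
Σc'Δl = 129.0 kN/m; ΣN' = 1292.4 kN/m; ΣW sinα = 335.7 kN/m
Resisting = 129.0 + 1292.4·tan25.7° = 129.0 + 622.0 = 751.0 kN/m
FS = 751.0 / 335.7 = 2.237

FS = 2.24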